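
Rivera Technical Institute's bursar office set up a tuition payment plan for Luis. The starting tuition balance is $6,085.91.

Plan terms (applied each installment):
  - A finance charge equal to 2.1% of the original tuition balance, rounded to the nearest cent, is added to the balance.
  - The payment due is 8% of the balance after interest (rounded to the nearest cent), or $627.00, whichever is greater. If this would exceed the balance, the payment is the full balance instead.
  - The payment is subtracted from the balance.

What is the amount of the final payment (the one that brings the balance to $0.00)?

$223.31

Installment 1: opening $6,085.91; interest $127.80 → $6,213.71; payment $627.00; balance $5,586.71
Installment 2: opening $5,586.71; interest $127.80 → $5,714.51; payment $627.00; balance $5,087.51
Installment 3: opening $5,087.51; interest $127.80 → $5,215.31; payment $627.00; balance $4,588.31
Installment 4: opening $4,588.31; interest $127.80 → $4,716.11; payment $627.00; balance $4,089.11
Installment 5: opening $4,089.11; interest $127.80 → $4,216.91; payment $627.00; balance $3,589.91
Installment 6: opening $3,589.91; interest $127.80 → $3,717.71; payment $627.00; balance $3,090.71
Installment 7: opening $3,090.71; interest $127.80 → $3,218.51; payment $627.00; balance $2,591.51
Installment 8: opening $2,591.51; interest $127.80 → $2,719.31; payment $627.00; balance $2,092.31
Installment 9: opening $2,092.31; interest $127.80 → $2,220.11; payment $627.00; balance $1,593.11
Installment 10: opening $1,593.11; interest $127.80 → $1,720.91; payment $627.00; balance $1,093.91
Installment 11: opening $1,093.91; interest $127.80 → $1,221.71; payment $627.00; balance $594.71
Installment 12: opening $594.71; interest $127.80 → $722.51; payment $627.00; balance $95.51
Installment 13: opening $95.51; interest $127.80 → $223.31; payment $223.31; balance $0.00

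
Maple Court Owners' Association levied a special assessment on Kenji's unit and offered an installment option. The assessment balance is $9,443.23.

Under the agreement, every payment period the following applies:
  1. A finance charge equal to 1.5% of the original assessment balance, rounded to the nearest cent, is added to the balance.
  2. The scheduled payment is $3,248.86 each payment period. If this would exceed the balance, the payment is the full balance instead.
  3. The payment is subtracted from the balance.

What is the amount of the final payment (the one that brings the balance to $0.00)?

Payment period 1: opening $9,443.23; interest $141.65 → $9,584.88; payment $3,248.86; balance $6,336.02
Payment period 2: opening $6,336.02; interest $141.65 → $6,477.67; payment $3,248.86; balance $3,228.81
Payment period 3: opening $3,228.81; interest $141.65 → $3,370.46; payment $3,248.86; balance $121.60
Payment period 4: opening $121.60; interest $141.65 → $263.25; payment $263.25; balance $0.00

$263.25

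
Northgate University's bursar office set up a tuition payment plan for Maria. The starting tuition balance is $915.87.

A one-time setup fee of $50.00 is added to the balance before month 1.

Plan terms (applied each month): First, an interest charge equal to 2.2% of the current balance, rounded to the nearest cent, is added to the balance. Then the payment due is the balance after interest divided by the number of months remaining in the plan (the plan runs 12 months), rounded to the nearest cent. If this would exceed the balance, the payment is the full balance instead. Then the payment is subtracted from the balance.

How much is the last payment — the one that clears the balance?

Month 1: $965.87 +$21.25 interest = $987.12; pay $82.26 → $904.86
Month 2: $904.86 +$19.91 interest = $924.77; pay $84.07 → $840.70
Month 3: $840.70 +$18.50 interest = $859.20; pay $85.92 → $773.28
Month 4: $773.28 +$17.01 interest = $790.29; pay $87.81 → $702.48
Month 5: $702.48 +$15.45 interest = $717.93; pay $89.74 → $628.19
Month 6: $628.19 +$13.82 interest = $642.01; pay $91.72 → $550.29
Month 7: $550.29 +$12.11 interest = $562.40; pay $93.73 → $468.67
Month 8: $468.67 +$10.31 interest = $478.98; pay $95.80 → $383.18
Month 9: $383.18 +$8.43 interest = $391.61; pay $97.90 → $293.71
Month 10: $293.71 +$6.46 interest = $300.17; pay $100.06 → $200.11
Month 11: $200.11 +$4.40 interest = $204.51; pay $102.26 → $102.25
Month 12: $102.25 +$2.25 interest = $104.50; pay $104.50 → $0.00

$104.50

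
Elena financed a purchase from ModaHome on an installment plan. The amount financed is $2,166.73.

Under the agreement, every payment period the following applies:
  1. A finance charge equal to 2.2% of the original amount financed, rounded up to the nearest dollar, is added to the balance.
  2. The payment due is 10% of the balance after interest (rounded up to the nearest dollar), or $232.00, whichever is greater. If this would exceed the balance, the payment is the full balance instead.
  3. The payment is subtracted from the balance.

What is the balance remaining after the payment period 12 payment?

$0.00

# | Opening | Interest | Payment | End bal
1 | $2,166.73 | $48.00 | $232.00 | $1,982.73
2 | $1,982.73 | $48.00 | $232.00 | $1,798.73
3 | $1,798.73 | $48.00 | $232.00 | $1,614.73
4 | $1,614.73 | $48.00 | $232.00 | $1,430.73
5 | $1,430.73 | $48.00 | $232.00 | $1,246.73
6 | $1,246.73 | $48.00 | $232.00 | $1,062.73
7 | $1,062.73 | $48.00 | $232.00 | $878.73
8 | $878.73 | $48.00 | $232.00 | $694.73
9 | $694.73 | $48.00 | $232.00 | $510.73
10 | $510.73 | $48.00 | $232.00 | $326.73
11 | $326.73 | $48.00 | $232.00 | $142.73
12 | $142.73 | $48.00 | $190.73 | $0.00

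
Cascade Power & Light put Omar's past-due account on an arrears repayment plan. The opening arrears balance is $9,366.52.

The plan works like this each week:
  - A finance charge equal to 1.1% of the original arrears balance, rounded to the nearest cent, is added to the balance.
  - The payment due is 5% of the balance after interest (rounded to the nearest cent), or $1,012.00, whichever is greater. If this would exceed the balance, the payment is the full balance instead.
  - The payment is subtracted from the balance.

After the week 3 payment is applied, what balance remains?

$6,639.61

Week 1: $9,366.52 +$103.03 interest = $9,469.55; pay $1,012.00 → $8,457.55
Week 2: $8,457.55 +$103.03 interest = $8,560.58; pay $1,012.00 → $7,548.58
Week 3: $7,548.58 +$103.03 interest = $7,651.61; pay $1,012.00 → $6,639.61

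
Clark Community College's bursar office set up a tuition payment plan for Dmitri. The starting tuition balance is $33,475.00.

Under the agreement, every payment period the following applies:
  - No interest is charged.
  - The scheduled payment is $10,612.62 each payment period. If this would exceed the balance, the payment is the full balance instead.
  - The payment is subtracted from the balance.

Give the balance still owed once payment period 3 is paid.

Payment period 1: opening $33,475.00; payment $10,612.62; balance $22,862.38
Payment period 2: opening $22,862.38; payment $10,612.62; balance $12,249.76
Payment period 3: opening $12,249.76; payment $10,612.62; balance $1,637.14

$1,637.14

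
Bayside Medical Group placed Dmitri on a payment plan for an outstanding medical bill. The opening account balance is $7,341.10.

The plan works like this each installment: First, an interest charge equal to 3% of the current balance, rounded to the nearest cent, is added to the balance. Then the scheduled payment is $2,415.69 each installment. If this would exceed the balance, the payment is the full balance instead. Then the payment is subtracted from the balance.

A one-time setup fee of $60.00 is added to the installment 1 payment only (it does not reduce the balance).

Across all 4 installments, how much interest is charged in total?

$477.78

# | Opening | Interest | Payment | Fee | End bal
1 | $7,341.10 | $220.23 | $2,415.69 | $60.00 | $5,145.64
2 | $5,145.64 | $154.37 | $2,415.69 | — | $2,884.32
3 | $2,884.32 | $86.53 | $2,415.69 | — | $555.16
4 | $555.16 | $16.65 | $571.81 | — | $0.00
Total interest: $220.23 + $154.37 + $86.53 + $16.65 = $477.78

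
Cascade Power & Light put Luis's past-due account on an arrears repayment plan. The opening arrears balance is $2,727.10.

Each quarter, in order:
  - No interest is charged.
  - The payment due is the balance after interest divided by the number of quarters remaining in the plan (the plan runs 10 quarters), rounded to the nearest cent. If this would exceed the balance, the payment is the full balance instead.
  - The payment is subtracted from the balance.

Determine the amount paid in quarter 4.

$272.71

# | Opening | Payment | End bal
1 | $2,727.10 | $272.71 | $2,454.39
2 | $2,454.39 | $272.71 | $2,181.68
3 | $2,181.68 | $272.71 | $1,908.97
4 | $1,908.97 | $272.71 | $1,636.26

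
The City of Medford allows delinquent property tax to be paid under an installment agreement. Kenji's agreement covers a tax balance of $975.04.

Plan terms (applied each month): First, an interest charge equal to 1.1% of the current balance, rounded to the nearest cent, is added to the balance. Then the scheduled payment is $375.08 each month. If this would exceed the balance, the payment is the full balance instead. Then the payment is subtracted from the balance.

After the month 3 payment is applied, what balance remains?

$0.00

Month 1: opening $975.04; interest $10.73 → $985.77; payment $375.08; balance $610.69
Month 2: opening $610.69; interest $6.72 → $617.41; payment $375.08; balance $242.33
Month 3: opening $242.33; interest $2.67 → $245.00; payment $245.00; balance $0.00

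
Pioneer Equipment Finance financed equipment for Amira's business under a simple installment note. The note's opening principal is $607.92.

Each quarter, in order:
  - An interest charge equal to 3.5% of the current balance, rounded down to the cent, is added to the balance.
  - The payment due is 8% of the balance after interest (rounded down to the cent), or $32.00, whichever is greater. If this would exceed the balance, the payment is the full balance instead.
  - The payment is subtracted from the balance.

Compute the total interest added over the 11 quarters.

$185.38

# | Opening | Interest | Payment | End bal
1 | $607.92 | $21.27 | $50.33 | $578.86
2 | $578.86 | $20.26 | $47.92 | $551.20
3 | $551.20 | $19.29 | $45.63 | $524.86
4 | $524.86 | $18.37 | $43.45 | $499.78
5 | $499.78 | $17.49 | $41.38 | $475.89
6 | $475.89 | $16.65 | $39.40 | $453.14
7 | $453.14 | $15.85 | $37.51 | $431.48
8 | $431.48 | $15.10 | $35.72 | $410.86
9 | $410.86 | $14.38 | $34.01 | $391.23
10 | $391.23 | $13.69 | $32.39 | $372.53
11 | $372.53 | $13.03 | $32.00 | $353.56
Total interest: $21.27 + $20.26 + $19.29 + $18.37 + $17.49 + $16.65 + $15.85 + $15.10 + $14.38 + $13.69 + $13.03 = $185.38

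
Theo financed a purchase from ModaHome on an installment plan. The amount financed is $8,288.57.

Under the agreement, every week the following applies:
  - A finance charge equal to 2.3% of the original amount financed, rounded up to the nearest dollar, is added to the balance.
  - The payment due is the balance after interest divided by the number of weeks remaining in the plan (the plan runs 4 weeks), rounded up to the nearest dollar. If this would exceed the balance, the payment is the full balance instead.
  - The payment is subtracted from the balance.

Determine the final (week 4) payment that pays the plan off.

# | Opening | Interest | Payment | End bal
1 | $8,288.57 | $191.00 | $2,120.00 | $6,359.57
2 | $6,359.57 | $191.00 | $2,184.00 | $4,366.57
3 | $4,366.57 | $191.00 | $2,279.00 | $2,278.57
4 | $2,278.57 | $191.00 | $2,469.57 | $0.00

$2,469.57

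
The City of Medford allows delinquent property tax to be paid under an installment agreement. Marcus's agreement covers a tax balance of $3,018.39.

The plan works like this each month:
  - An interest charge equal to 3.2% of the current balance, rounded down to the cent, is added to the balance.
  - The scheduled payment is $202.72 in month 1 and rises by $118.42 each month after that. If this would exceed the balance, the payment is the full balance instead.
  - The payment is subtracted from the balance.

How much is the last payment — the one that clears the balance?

Month 1: opening $3,018.39; interest $96.58 → $3,114.97; payment $202.72; balance $2,912.25
Month 2: opening $2,912.25; interest $93.19 → $3,005.44; payment $321.14; balance $2,684.30
Month 3: opening $2,684.30; interest $85.89 → $2,770.19; payment $439.56; balance $2,330.63
Month 4: opening $2,330.63; interest $74.58 → $2,405.21; payment $557.98; balance $1,847.23
Month 5: opening $1,847.23; interest $59.11 → $1,906.34; payment $676.40; balance $1,229.94
Month 6: opening $1,229.94; interest $39.35 → $1,269.29; payment $794.82; balance $474.47
Month 7: opening $474.47; interest $15.18 → $489.65; payment $489.65; balance $0.00

$489.65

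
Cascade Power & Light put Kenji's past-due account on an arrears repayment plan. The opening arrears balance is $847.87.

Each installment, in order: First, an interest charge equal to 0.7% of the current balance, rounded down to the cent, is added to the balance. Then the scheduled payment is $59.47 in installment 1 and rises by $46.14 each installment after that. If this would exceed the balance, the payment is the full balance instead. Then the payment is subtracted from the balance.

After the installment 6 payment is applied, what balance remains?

# | Opening | Interest | Payment | End bal
1 | $847.87 | $5.93 | $59.47 | $794.33
2 | $794.33 | $5.56 | $105.61 | $694.28
3 | $694.28 | $4.85 | $151.75 | $547.38
4 | $547.38 | $3.83 | $197.89 | $353.32
5 | $353.32 | $2.47 | $244.03 | $111.76
6 | $111.76 | $0.78 | $112.54 | $0.00

$0.00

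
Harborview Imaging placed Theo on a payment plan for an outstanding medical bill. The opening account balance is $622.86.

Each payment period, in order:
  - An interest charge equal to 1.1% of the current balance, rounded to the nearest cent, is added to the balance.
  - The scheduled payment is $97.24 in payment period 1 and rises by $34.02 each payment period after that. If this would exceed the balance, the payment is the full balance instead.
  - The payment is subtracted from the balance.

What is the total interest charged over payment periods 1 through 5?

# | Opening | Interest | Payment | End bal
1 | $622.86 | $6.85 | $97.24 | $532.47
2 | $532.47 | $5.86 | $131.26 | $407.07
3 | $407.07 | $4.48 | $165.28 | $246.27
4 | $246.27 | $2.71 | $199.30 | $49.68
5 | $49.68 | $0.55 | $50.23 | $0.00
Total interest: $6.85 + $5.86 + $4.48 + $2.71 + $0.55 = $20.45

$20.45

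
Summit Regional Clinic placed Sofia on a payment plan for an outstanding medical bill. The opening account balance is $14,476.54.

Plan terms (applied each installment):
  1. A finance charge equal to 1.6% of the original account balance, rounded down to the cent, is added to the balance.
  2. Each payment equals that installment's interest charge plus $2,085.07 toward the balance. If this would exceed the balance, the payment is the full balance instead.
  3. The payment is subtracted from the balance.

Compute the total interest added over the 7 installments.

$1,621.34

Installment 1: opening $14,476.54; interest $231.62 → $14,708.16; payment $2,316.69; balance $12,391.47
Installment 2: opening $12,391.47; interest $231.62 → $12,623.09; payment $2,316.69; balance $10,306.40
Installment 3: opening $10,306.40; interest $231.62 → $10,538.02; payment $2,316.69; balance $8,221.33
Installment 4: opening $8,221.33; interest $231.62 → $8,452.95; payment $2,316.69; balance $6,136.26
Installment 5: opening $6,136.26; interest $231.62 → $6,367.88; payment $2,316.69; balance $4,051.19
Installment 6: opening $4,051.19; interest $231.62 → $4,282.81; payment $2,316.69; balance $1,966.12
Installment 7: opening $1,966.12; interest $231.62 → $2,197.74; payment $2,197.74; balance $0.00
Total interest: $231.62 + $231.62 + $231.62 + $231.62 + $231.62 + $231.62 + $231.62 = $1,621.34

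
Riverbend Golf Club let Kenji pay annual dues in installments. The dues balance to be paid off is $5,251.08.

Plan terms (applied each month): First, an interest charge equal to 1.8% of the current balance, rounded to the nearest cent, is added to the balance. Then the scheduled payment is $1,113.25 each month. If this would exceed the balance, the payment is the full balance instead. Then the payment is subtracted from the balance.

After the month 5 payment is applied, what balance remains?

Month 1: opening $5,251.08; interest $94.52 → $5,345.60; payment $1,113.25; balance $4,232.35
Month 2: opening $4,232.35; interest $76.18 → $4,308.53; payment $1,113.25; balance $3,195.28
Month 3: opening $3,195.28; interest $57.52 → $3,252.80; payment $1,113.25; balance $2,139.55
Month 4: opening $2,139.55; interest $38.51 → $2,178.06; payment $1,113.25; balance $1,064.81
Month 5: opening $1,064.81; interest $19.17 → $1,083.98; payment $1,083.98; balance $0.00

$0.00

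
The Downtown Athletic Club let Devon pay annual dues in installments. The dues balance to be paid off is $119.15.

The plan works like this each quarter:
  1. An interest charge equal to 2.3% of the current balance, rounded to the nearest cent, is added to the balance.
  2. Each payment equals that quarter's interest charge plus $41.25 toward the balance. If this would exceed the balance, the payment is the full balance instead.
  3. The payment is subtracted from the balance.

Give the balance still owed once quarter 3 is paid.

Quarter 1: opening $119.15; interest $2.74 → $121.89; payment $43.99; balance $77.90
Quarter 2: opening $77.90; interest $1.79 → $79.69; payment $43.04; balance $36.65
Quarter 3: opening $36.65; interest $0.84 → $37.49; payment $37.49; balance $0.00

$0.00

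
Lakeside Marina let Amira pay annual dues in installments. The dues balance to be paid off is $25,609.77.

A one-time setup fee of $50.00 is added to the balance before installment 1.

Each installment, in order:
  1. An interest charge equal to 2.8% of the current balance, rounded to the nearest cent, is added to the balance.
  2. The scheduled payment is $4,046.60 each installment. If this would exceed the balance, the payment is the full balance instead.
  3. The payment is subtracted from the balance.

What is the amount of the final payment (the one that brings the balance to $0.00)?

$320.76

Installment 1: $25,659.77 +$718.47 interest = $26,378.24; pay $4,046.60 → $22,331.64
Installment 2: $22,331.64 +$625.29 interest = $22,956.93; pay $4,046.60 → $18,910.33
Installment 3: $18,910.33 +$529.49 interest = $19,439.82; pay $4,046.60 → $15,393.22
Installment 4: $15,393.22 +$431.01 interest = $15,824.23; pay $4,046.60 → $11,777.63
Installment 5: $11,777.63 +$329.77 interest = $12,107.40; pay $4,046.60 → $8,060.80
Installment 6: $8,060.80 +$225.70 interest = $8,286.50; pay $4,046.60 → $4,239.90
Installment 7: $4,239.90 +$118.72 interest = $4,358.62; pay $4,046.60 → $312.02
Installment 8: $312.02 +$8.74 interest = $320.76; pay $320.76 → $0.00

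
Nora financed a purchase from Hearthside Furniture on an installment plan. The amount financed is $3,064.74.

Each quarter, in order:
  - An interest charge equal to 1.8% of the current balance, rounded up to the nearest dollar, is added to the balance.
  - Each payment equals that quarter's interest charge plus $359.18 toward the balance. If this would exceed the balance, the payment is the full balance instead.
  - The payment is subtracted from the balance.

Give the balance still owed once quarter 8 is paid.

$191.30

# | Opening | Interest | Payment | End bal
1 | $3,064.74 | $56.00 | $415.18 | $2,705.56
2 | $2,705.56 | $49.00 | $408.18 | $2,346.38
3 | $2,346.38 | $43.00 | $402.18 | $1,987.20
4 | $1,987.20 | $36.00 | $395.18 | $1,628.02
5 | $1,628.02 | $30.00 | $389.18 | $1,268.84
6 | $1,268.84 | $23.00 | $382.18 | $909.66
7 | $909.66 | $17.00 | $376.18 | $550.48
8 | $550.48 | $10.00 | $369.18 | $191.30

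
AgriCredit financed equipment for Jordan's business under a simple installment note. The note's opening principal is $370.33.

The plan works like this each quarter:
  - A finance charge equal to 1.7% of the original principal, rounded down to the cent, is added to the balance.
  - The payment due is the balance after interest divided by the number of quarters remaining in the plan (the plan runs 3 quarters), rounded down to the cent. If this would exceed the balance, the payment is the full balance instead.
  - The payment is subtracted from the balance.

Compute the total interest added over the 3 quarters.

Quarter 1: $370.33 +$6.29 interest = $376.62; pay $125.54 → $251.08
Quarter 2: $251.08 +$6.29 interest = $257.37; pay $128.68 → $128.69
Quarter 3: $128.69 +$6.29 interest = $134.98; pay $134.98 → $0.00
Total interest: $6.29 + $6.29 + $6.29 = $18.87

$18.87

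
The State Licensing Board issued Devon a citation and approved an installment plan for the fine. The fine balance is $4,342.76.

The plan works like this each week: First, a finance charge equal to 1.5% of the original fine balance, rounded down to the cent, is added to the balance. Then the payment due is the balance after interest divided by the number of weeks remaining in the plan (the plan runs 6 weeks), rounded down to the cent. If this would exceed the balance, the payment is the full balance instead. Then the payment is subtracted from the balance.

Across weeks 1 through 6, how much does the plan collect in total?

Week 1: $4,342.76 +$65.14 interest = $4,407.90; pay $734.65 → $3,673.25
Week 2: $3,673.25 +$65.14 interest = $3,738.39; pay $747.67 → $2,990.72
Week 3: $2,990.72 +$65.14 interest = $3,055.86; pay $763.96 → $2,291.90
Week 4: $2,291.90 +$65.14 interest = $2,357.04; pay $785.68 → $1,571.36
Week 5: $1,571.36 +$65.14 interest = $1,636.50; pay $818.25 → $818.25
Week 6: $818.25 +$65.14 interest = $883.39; pay $883.39 → $0.00
Total paid: $4,733.60

$4,733.60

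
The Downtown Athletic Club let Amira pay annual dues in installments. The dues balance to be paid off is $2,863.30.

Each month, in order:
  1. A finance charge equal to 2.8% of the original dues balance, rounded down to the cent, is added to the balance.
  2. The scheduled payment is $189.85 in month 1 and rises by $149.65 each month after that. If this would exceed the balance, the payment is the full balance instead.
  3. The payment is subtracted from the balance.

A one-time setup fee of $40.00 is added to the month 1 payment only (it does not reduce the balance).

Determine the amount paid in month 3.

Month 1: opening $2,863.30; interest $80.17 → $2,943.47; payment $189.85 (+ $40.00 fee); balance $2,753.62
Month 2: opening $2,753.62; interest $80.17 → $2,833.79; payment $339.50; balance $2,494.29
Month 3: opening $2,494.29; interest $80.17 → $2,574.46; payment $489.15; balance $2,085.31

$489.15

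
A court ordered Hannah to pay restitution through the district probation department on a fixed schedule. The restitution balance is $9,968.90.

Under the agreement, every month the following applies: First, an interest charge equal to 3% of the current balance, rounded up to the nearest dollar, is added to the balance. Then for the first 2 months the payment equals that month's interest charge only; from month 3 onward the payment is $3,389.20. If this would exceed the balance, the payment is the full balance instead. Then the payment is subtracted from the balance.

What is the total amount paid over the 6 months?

Month 1: opening $9,968.90; interest $300.00 → $10,268.90; payment $300.00; balance $9,968.90
Month 2: opening $9,968.90; interest $300.00 → $10,268.90; payment $300.00; balance $9,968.90
Month 3: opening $9,968.90; interest $300.00 → $10,268.90; payment $3,389.20; balance $6,879.70
Month 4: opening $6,879.70; interest $207.00 → $7,086.70; payment $3,389.20; balance $3,697.50
Month 5: opening $3,697.50; interest $111.00 → $3,808.50; payment $3,389.20; balance $419.30
Month 6: opening $419.30; interest $13.00 → $432.30; payment $432.30; balance $0.00
Total paid: $11,199.90

$11,199.90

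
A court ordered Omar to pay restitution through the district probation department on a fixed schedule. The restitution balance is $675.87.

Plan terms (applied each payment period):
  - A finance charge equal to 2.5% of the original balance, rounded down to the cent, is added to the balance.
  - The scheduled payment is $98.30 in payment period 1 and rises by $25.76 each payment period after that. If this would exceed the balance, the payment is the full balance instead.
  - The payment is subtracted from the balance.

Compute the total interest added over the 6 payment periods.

Payment period 1: opening $675.87; interest $16.89 → $692.76; payment $98.30; balance $594.46
Payment period 2: opening $594.46; interest $16.89 → $611.35; payment $124.06; balance $487.29
Payment period 3: opening $487.29; interest $16.89 → $504.18; payment $149.82; balance $354.36
Payment period 4: opening $354.36; interest $16.89 → $371.25; payment $175.58; balance $195.67
Payment period 5: opening $195.67; interest $16.89 → $212.56; payment $201.34; balance $11.22
Payment period 6: opening $11.22; interest $16.89 → $28.11; payment $28.11; balance $0.00
Total interest: $16.89 + $16.89 + $16.89 + $16.89 + $16.89 + $16.89 = $101.34

$101.34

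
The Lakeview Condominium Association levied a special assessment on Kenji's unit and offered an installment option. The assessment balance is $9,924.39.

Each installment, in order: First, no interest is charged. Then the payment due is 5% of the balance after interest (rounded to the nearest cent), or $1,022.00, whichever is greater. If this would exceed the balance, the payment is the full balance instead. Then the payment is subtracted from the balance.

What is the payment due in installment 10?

$726.39

# | Opening | Payment | End bal
1 | $9,924.39 | $1,022.00 | $8,902.39
2 | $8,902.39 | $1,022.00 | $7,880.39
3 | $7,880.39 | $1,022.00 | $6,858.39
4 | $6,858.39 | $1,022.00 | $5,836.39
5 | $5,836.39 | $1,022.00 | $4,814.39
6 | $4,814.39 | $1,022.00 | $3,792.39
7 | $3,792.39 | $1,022.00 | $2,770.39
8 | $2,770.39 | $1,022.00 | $1,748.39
9 | $1,748.39 | $1,022.00 | $726.39
10 | $726.39 | $726.39 | $0.00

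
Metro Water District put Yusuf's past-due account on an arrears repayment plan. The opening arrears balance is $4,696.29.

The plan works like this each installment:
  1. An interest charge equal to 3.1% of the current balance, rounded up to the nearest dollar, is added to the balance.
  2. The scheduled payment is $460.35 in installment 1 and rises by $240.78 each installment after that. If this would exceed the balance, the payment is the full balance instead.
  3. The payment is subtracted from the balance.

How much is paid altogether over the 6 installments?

Installment 1: opening $4,696.29; interest $146.00 → $4,842.29; payment $460.35; balance $4,381.94
Installment 2: opening $4,381.94; interest $136.00 → $4,517.94; payment $701.13; balance $3,816.81
Installment 3: opening $3,816.81; interest $119.00 → $3,935.81; payment $941.91; balance $2,993.90
Installment 4: opening $2,993.90; interest $93.00 → $3,086.90; payment $1,182.69; balance $1,904.21
Installment 5: opening $1,904.21; interest $60.00 → $1,964.21; payment $1,423.47; balance $540.74
Installment 6: opening $540.74; interest $17.00 → $557.74; payment $557.74; balance $0.00
Total paid: $5,267.29

$5,267.29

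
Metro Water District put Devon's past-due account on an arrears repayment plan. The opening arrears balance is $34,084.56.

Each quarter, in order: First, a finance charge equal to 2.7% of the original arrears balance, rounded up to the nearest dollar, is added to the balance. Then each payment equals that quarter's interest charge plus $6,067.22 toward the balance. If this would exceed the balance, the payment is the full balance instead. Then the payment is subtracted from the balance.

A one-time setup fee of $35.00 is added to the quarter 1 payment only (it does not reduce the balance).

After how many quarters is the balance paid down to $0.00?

6

Quarter 1: opening $34,084.56; interest $921.00 → $35,005.56; payment $6,988.22 (+ $35.00 fee); balance $28,017.34
Quarter 2: opening $28,017.34; interest $921.00 → $28,938.34; payment $6,988.22; balance $21,950.12
Quarter 3: opening $21,950.12; interest $921.00 → $22,871.12; payment $6,988.22; balance $15,882.90
Quarter 4: opening $15,882.90; interest $921.00 → $16,803.90; payment $6,988.22; balance $9,815.68
Quarter 5: opening $9,815.68; interest $921.00 → $10,736.68; payment $6,988.22; balance $3,748.46
Quarter 6: opening $3,748.46; interest $921.00 → $4,669.46; payment $4,669.46; balance $0.00
Balance reaches $0.00 in quarter 6.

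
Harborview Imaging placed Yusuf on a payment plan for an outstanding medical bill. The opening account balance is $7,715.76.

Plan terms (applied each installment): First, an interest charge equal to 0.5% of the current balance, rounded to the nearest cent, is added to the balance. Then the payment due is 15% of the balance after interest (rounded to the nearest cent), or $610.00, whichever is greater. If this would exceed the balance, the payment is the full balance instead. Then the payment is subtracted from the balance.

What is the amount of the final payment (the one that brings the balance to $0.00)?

$520.54

Installment 1: opening $7,715.76; interest $38.58 → $7,754.34; payment $1,163.15; balance $6,591.19
Installment 2: opening $6,591.19; interest $32.96 → $6,624.15; payment $993.62; balance $5,630.53
Installment 3: opening $5,630.53; interest $28.15 → $5,658.68; payment $848.80; balance $4,809.88
Installment 4: opening $4,809.88; interest $24.05 → $4,833.93; payment $725.09; balance $4,108.84
Installment 5: opening $4,108.84; interest $20.54 → $4,129.38; payment $619.41; balance $3,509.97
Installment 6: opening $3,509.97; interest $17.55 → $3,527.52; payment $610.00; balance $2,917.52
Installment 7: opening $2,917.52; interest $14.59 → $2,932.11; payment $610.00; balance $2,322.11
Installment 8: opening $2,322.11; interest $11.61 → $2,333.72; payment $610.00; balance $1,723.72
Installment 9: opening $1,723.72; interest $8.62 → $1,732.34; payment $610.00; balance $1,122.34
Installment 10: opening $1,122.34; interest $5.61 → $1,127.95; payment $610.00; balance $517.95
Installment 11: opening $517.95; interest $2.59 → $520.54; payment $520.54; balance $0.00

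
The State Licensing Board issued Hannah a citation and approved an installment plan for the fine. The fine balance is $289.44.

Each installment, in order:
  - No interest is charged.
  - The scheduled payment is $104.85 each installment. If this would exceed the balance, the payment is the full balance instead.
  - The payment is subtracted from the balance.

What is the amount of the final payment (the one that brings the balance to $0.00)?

$79.74

Installment 1: opening $289.44; payment $104.85; balance $184.59
Installment 2: opening $184.59; payment $104.85; balance $79.74
Installment 3: opening $79.74; payment $79.74; balance $0.00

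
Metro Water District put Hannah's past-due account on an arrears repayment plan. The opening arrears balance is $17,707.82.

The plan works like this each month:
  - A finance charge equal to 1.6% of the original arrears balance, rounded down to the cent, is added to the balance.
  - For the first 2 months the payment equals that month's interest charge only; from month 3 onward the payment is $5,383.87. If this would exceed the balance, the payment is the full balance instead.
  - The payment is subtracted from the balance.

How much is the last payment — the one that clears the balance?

$2,689.49

# | Opening | Interest | Payment | End bal
1 | $17,707.82 | $283.32 | $283.32 | $17,707.82
2 | $17,707.82 | $283.32 | $283.32 | $17,707.82
3 | $17,707.82 | $283.32 | $5,383.87 | $12,607.27
4 | $12,607.27 | $283.32 | $5,383.87 | $7,506.72
5 | $7,506.72 | $283.32 | $5,383.87 | $2,406.17
6 | $2,406.17 | $283.32 | $2,689.49 | $0.00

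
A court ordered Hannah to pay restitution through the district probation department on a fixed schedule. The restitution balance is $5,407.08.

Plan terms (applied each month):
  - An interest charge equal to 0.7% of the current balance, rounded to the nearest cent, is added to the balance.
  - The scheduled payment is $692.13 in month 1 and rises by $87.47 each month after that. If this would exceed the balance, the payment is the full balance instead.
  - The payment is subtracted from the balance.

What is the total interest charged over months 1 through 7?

Month 1: $5,407.08 +$37.85 interest = $5,444.93; pay $692.13 → $4,752.80
Month 2: $4,752.80 +$33.27 interest = $4,786.07; pay $779.60 → $4,006.47
Month 3: $4,006.47 +$28.05 interest = $4,034.52; pay $867.07 → $3,167.45
Month 4: $3,167.45 +$22.17 interest = $3,189.62; pay $954.54 → $2,235.08
Month 5: $2,235.08 +$15.65 interest = $2,250.73; pay $1,042.01 → $1,208.72
Month 6: $1,208.72 +$8.46 interest = $1,217.18; pay $1,129.48 → $87.70
Month 7: $87.70 +$0.61 interest = $88.31; pay $88.31 → $0.00
Total interest: $37.85 + $33.27 + $28.05 + $22.17 + $15.65 + $8.46 + $0.61 = $146.06

$146.06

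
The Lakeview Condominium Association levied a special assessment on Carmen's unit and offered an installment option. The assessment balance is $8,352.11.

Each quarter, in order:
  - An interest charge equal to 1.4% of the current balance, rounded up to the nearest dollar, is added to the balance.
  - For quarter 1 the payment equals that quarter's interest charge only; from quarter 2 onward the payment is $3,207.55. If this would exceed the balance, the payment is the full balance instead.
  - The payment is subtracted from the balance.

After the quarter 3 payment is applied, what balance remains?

# | Opening | Interest | Payment | End bal
1 | $8,352.11 | $117.00 | $117.00 | $8,352.11
2 | $8,352.11 | $117.00 | $3,207.55 | $5,261.56
3 | $5,261.56 | $74.00 | $3,207.55 | $2,128.01

$2,128.01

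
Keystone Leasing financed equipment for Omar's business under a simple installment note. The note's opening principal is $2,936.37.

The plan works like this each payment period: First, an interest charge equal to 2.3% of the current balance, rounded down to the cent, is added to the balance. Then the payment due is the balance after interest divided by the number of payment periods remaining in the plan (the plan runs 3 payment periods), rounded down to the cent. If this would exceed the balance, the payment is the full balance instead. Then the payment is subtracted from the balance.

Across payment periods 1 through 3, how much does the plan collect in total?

$3,073.50

Payment period 1: $2,936.37 +$67.53 interest = $3,003.90; pay $1,001.30 → $2,002.60
Payment period 2: $2,002.60 +$46.05 interest = $2,048.65; pay $1,024.32 → $1,024.33
Payment period 3: $1,024.33 +$23.55 interest = $1,047.88; pay $1,047.88 → $0.00
Total paid: $3,073.50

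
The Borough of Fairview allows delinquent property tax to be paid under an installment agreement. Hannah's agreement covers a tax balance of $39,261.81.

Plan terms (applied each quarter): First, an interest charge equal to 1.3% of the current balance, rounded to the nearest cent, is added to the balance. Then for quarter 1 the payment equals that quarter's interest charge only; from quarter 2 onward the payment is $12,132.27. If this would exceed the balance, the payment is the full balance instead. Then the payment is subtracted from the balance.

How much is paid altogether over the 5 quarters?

$40,899.43

Quarter 1: $39,261.81 +$510.40 interest = $39,772.21; pay $510.40 → $39,261.81
Quarter 2: $39,261.81 +$510.40 interest = $39,772.21; pay $12,132.27 → $27,639.94
Quarter 3: $27,639.94 +$359.32 interest = $27,999.26; pay $12,132.27 → $15,866.99
Quarter 4: $15,866.99 +$206.27 interest = $16,073.26; pay $12,132.27 → $3,940.99
Quarter 5: $3,940.99 +$51.23 interest = $3,992.22; pay $3,992.22 → $0.00
Total paid: $40,899.43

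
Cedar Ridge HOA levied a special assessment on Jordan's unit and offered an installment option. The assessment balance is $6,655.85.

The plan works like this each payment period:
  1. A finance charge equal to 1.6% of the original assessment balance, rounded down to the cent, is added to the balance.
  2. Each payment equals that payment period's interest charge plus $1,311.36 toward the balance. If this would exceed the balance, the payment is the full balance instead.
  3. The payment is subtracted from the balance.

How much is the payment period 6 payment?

Payment period 1: opening $6,655.85; interest $106.49 → $6,762.34; payment $1,417.85; balance $5,344.49
Payment period 2: opening $5,344.49; interest $106.49 → $5,450.98; payment $1,417.85; balance $4,033.13
Payment period 3: opening $4,033.13; interest $106.49 → $4,139.62; payment $1,417.85; balance $2,721.77
Payment period 4: opening $2,721.77; interest $106.49 → $2,828.26; payment $1,417.85; balance $1,410.41
Payment period 5: opening $1,410.41; interest $106.49 → $1,516.90; payment $1,417.85; balance $99.05
Payment period 6: opening $99.05; interest $106.49 → $205.54; payment $205.54; balance $0.00

$205.54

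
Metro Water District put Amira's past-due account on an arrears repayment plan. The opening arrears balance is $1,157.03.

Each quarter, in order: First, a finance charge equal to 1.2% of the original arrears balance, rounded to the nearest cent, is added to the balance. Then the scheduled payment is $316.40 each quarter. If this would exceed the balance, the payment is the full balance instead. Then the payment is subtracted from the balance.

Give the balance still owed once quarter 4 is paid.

$0.00

Quarter 1: $1,157.03 +$13.88 interest = $1,170.91; pay $316.40 → $854.51
Quarter 2: $854.51 +$13.88 interest = $868.39; pay $316.40 → $551.99
Quarter 3: $551.99 +$13.88 interest = $565.87; pay $316.40 → $249.47
Quarter 4: $249.47 +$13.88 interest = $263.35; pay $263.35 → $0.00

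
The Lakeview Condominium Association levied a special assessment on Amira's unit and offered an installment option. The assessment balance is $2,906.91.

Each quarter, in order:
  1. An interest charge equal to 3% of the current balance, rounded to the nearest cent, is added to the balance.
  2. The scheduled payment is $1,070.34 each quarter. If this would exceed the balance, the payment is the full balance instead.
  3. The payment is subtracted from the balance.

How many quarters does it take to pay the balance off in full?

3

Quarter 1: opening $2,906.91; interest $87.21 → $2,994.12; payment $1,070.34; balance $1,923.78
Quarter 2: opening $1,923.78; interest $57.71 → $1,981.49; payment $1,070.34; balance $911.15
Quarter 3: opening $911.15; interest $27.33 → $938.48; payment $938.48; balance $0.00
Balance reaches $0.00 in quarter 3.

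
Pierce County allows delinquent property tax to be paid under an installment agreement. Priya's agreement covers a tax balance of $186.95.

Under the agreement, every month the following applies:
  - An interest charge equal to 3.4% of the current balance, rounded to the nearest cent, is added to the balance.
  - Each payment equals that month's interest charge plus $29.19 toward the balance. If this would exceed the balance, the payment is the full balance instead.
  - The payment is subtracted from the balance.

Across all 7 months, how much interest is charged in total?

$23.65

Month 1: $186.95 +$6.36 interest = $193.31; pay $35.55 → $157.76
Month 2: $157.76 +$5.36 interest = $163.12; pay $34.55 → $128.57
Month 3: $128.57 +$4.37 interest = $132.94; pay $33.56 → $99.38
Month 4: $99.38 +$3.38 interest = $102.76; pay $32.57 → $70.19
Month 5: $70.19 +$2.39 interest = $72.58; pay $31.58 → $41.00
Month 6: $41.00 +$1.39 interest = $42.39; pay $30.58 → $11.81
Month 7: $11.81 +$0.40 interest = $12.21; pay $12.21 → $0.00
Total interest: $6.36 + $5.36 + $4.37 + $3.38 + $2.39 + $1.39 + $0.40 = $23.65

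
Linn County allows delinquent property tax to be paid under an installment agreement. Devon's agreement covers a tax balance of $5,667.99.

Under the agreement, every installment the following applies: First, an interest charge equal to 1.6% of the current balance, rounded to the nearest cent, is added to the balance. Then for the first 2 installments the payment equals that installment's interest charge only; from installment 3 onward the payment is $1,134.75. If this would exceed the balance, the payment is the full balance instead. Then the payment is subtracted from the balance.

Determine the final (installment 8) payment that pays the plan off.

# | Opening | Interest | Payment | End bal
1 | $5,667.99 | $90.69 | $90.69 | $5,667.99
2 | $5,667.99 | $90.69 | $90.69 | $5,667.99
3 | $5,667.99 | $90.69 | $1,134.75 | $4,623.93
4 | $4,623.93 | $73.98 | $1,134.75 | $3,563.16
5 | $3,563.16 | $57.01 | $1,134.75 | $2,485.42
6 | $2,485.42 | $39.77 | $1,134.75 | $1,390.44
7 | $1,390.44 | $22.25 | $1,134.75 | $277.94
8 | $277.94 | $4.45 | $282.39 | $0.00

$282.39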